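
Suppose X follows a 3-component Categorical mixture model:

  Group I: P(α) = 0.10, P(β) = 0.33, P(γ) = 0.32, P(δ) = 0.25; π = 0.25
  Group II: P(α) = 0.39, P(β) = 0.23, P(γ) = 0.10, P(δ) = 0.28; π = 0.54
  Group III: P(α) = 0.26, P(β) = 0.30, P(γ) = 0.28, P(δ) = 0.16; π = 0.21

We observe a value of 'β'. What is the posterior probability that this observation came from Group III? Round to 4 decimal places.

0.2336

Posterior ∝ prior × likelihood, so P(k | x) ∝ w_k f_k(x); normalise over all components.
Component likelihoods at x = 'β':
  L_I = 0.33
  L_II = 0.23
  L_III = 0.3
Multiply by the mixture weights:
  w_I·L_I = 0.25 × 0.33 = 0.0825
  w_II·L_II = 0.54 × 0.23 = 0.1242
  w_III·L_III = 0.21 × 0.3 = 0.063
Normaliser: 0.0825 + 0.1242 + 0.063 = 0.2697
Responsibility of Group III: 0.063 / 0.2697 ≈ 0.2336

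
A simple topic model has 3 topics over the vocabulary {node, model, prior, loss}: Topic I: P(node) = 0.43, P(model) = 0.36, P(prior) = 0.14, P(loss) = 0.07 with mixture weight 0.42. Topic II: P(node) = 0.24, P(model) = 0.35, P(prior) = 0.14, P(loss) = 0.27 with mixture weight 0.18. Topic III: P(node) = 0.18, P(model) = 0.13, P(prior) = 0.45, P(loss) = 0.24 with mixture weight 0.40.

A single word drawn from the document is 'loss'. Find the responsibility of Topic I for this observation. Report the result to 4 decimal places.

0.1690

By Bayes' theorem, P(k | x) = π_k f_k(x) / Σ_j π_j f_j(x).
Component likelihoods at x = 'loss':
  p_I = 0.07
  p_II = 0.27
  p_III = 0.24
Unnormalised posteriors:
  π_I·p_I = 0.42 × 0.07 = 0.0294
  π_II·p_II = 0.18 × 0.27 = 0.0486
  π_III·p_III = 0.40 × 0.24 = 0.096
Normaliser: 0.0294 + 0.0486 + 0.096 = 0.174
Responsibility of Topic I: 0.0294 / 0.174 ≈ 0.1690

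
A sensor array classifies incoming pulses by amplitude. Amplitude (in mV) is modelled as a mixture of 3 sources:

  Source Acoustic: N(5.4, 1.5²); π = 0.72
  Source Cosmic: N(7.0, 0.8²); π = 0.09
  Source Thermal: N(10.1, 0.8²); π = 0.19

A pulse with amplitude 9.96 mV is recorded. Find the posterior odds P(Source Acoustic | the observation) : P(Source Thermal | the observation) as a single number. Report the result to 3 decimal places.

The posterior odds equal the prior odds times the likelihood ratio: (π_i/π_j)·(f_i(x)/f_j(x)).
Component likelihoods at x = 9.96 mV:
  L_Acoustic = (1/(1.5·√(2π)))·exp(−(9.96−5.4)²/(2·1.5²)) = 0.265962·exp(-4.62080) = 0.00261837
  L_Cosmic = (1/(0.8·√(2π)))·exp(−(9.96−7.0)²/(2·0.8²)) = 0.498678·exp(-6.84500) = 0.000530975
  L_Thermal = (1/(0.8·√(2π)))·exp(−(9.96−10.1)²/(2·0.8²)) = 0.498678·exp(-0.01531) = 0.4911
0.00188523 / 0.093309 ≈ 0.020

0.020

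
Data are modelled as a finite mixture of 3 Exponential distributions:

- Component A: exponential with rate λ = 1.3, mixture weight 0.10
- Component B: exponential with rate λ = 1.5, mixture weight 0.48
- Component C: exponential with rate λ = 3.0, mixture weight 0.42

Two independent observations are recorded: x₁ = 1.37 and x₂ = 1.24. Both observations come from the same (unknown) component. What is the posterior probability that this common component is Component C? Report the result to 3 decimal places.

By Bayes' theorem, P(k | x) = π_k f_k(x) / Σ_j π_j f_j(x).
Since both observations come from the same component, the likelihood for component k is f_k(x₁)·f_k(x₂).
  p_A = [0.21901] × [0.259335] = 0.056797
  p_B = [0.192139] × [0.233509] = 0.0448662
  p_C = [0.0492233] × [0.0727019] = 0.00357863
Unnormalised posteriors:
  π_A·p_A = 0.10 × 0.056797 = 0.0056797
  π_B·p_B = 0.48 × 0.0448662 = 0.0215358
  π_C·p_C = 0.42 × 0.00357863 = 0.00150302
Evidence: 0.0056797 + 0.0215358 + 0.00150302 = 0.0287185
Responsibility of Component C: 0.00150302 / 0.0287185 ≈ 0.052

0.052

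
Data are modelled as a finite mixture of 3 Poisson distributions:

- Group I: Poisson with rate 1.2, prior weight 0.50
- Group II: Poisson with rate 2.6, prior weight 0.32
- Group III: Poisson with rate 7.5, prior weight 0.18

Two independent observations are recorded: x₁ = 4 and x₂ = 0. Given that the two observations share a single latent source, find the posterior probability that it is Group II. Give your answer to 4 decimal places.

Apply Bayes' rule: the posterior for each component is proportional to its prior times its likelihood at x.
Since both observations come from the same component, the likelihood for component k is f_k(x₁)·f_k(x₂).
  L_I = [0.0260232] × [0.301194] = 0.00783803
  L_II = [0.141422] × [0.0742736] = 0.0105039
  L_III = [0.0729164] × [0.000553084] = 4.03289e-05
Weight by the priors:
  P(Z=I)·L_I = 0.50 × 0.00783803 = 0.00391902
  P(Z=II)·L_II = 0.32 × 0.0105039 = 0.00336125
  P(Z=III)·L_III = 0.18 × 4.03289e-05 = 7.25921e-06
Evidence: 0.00391902 + 0.00336125 + 7.25921e-06 = 0.00728752
P(Group II | data) = 0.00336125 / 0.00728752 ≈ 0.4612

0.4612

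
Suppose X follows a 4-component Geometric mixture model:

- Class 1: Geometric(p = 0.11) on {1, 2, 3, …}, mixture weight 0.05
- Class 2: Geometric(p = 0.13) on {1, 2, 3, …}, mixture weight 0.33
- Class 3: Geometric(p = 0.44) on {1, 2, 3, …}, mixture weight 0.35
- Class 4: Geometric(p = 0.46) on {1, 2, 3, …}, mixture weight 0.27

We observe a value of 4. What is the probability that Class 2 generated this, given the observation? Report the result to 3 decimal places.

Apply Bayes' rule: the posterior for each component is proportional to its prior times its likelihood at x.
Component likelihoods at x = 4:
  f_1 = 0.0775466
  f_2 = 0.0856054
  f_3 = 0.077271
  f_4 = 0.0724334
Multiply by the mixture weights:
  π_1·f_1 = 0.05 × 0.0775466 = 0.00387733
  π_2·f_2 = 0.33 × 0.0856054 = 0.0282498
  π_3·f_3 = 0.35 × 0.077271 = 0.0270449
  π_4·f_4 = 0.27 × 0.0724334 = 0.019557
Sum: 0.00387733 + 0.0282498 + 0.0270449 + 0.019557 = 0.078729
P(Class 2 | 4) = 0.0282498 / 0.078729 ≈ 0.359

0.359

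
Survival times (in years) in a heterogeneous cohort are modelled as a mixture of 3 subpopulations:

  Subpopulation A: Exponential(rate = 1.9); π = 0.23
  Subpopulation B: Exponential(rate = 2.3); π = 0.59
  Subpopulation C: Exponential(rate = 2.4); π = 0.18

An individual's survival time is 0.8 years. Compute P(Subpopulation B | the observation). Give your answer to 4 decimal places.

0.5756

Apply Bayes' rule: the posterior for each component is proportional to its prior times its likelihood at x.
Component likelihoods at x = 0.8 years:
  f_A = 1.9·e^(−1.9·0.8) = 1.9·e^(−1.5200) = 0.415553
  f_B = 2.3·e^(−2.3·0.8) = 2.3·e^(−1.8400) = 0.36528
  f_C = 2.4·e^(−2.4·0.8) = 2.4·e^(−1.9200) = 0.351857
Unnormalised posteriors:
  P(Z=A)·f_A = 0.23 × 0.415553 = 0.0955771
  P(Z=B)·f_B = 0.59 × 0.36528 = 0.215515
  P(Z=C)·f_C = 0.18 × 0.351857 = 0.0633342
Normaliser: 0.0955771 + 0.215515 + 0.0633342 = 0.374427
P(Subpopulation B | the observation) = 0.215515 / 0.374427 ≈ 0.5756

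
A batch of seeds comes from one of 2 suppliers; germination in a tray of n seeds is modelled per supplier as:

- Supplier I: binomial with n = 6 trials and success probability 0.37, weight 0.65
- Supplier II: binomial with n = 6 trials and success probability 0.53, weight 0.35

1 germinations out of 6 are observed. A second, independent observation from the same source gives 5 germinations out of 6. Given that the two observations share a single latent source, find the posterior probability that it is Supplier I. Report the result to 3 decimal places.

0.555

P(component k | x) = π_k·f_k(x) / marginal(x), where marginal(x) = Σ_j π_j·f_j(x).
Since both observations come from the same component, the likelihood for component k is f_k(x₁)·f_k(x₂).
  f_I = [0.220321] × [0.026212] = 0.00577506
  f_II = [0.0729317] × [0.117931] = 0.00860092
Multiply by the mixture weights:
  π_I·f_I = 0.65 × 0.00577506 = 0.00375379
  π_II·f_II = 0.35 × 0.00860092 = 0.00301032
Evidence: 0.00375379 + 0.00301032 = 0.00676411
P(Supplier I | data) = 0.00375379 / 0.00676411 ≈ 0.555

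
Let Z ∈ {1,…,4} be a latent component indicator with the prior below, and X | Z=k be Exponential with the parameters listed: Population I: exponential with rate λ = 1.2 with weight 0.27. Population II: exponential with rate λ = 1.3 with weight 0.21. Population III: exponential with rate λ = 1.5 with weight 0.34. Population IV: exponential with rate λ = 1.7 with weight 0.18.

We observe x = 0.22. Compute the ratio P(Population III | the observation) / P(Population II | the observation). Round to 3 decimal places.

1.788

Posterior odds = (π_i f_i(x)) / (π_j f_j(x)); the normalising sum cancels.
Evaluate each component's likelihood at the observed value:
  L_I = 1.2·e^(−1.2·0.22) = 1.2·e^(−0.2640) = 0.921568
  L_II = 1.3·e^(−1.3·0.22) = 1.3·e^(−0.2860) = 0.976641
  L_III = 1.5·e^(−1.5·0.22) = 1.5·e^(−0.3300) = 1.07839
  L_IV = 1.7·e^(−1.7·0.22) = 1.7·e^(−0.3740) = 1.16956
Odds = (0.34/0.21) × (1.07839/0.976641) = 1.61905 × 1.10418 ≈ 1.788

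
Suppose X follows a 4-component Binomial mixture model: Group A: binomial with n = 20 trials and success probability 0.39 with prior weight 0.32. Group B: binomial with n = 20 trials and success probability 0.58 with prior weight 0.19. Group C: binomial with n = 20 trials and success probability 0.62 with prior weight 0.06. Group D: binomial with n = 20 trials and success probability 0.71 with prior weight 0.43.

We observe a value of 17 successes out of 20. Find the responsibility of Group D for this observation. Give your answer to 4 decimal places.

0.9305

Posterior ∝ prior × likelihood, so P(k | x) ∝ π_k f_k(x); normalise over all components.
Evaluate each component's likelihood at the observed value:
  f_A = C(20,17)·0.39^17·0.61^3 = 1140·1.11712e-07·0.226981 = 2.89063e-05
  f_B = C(20,17)·0.58^17·0.42^3 = 1140·9.51209e-05·0.074088 = 0.00803394
  f_C = C(20,17)·0.62^17·0.38^3 = 1140·0.000295569·0.054872 = 0.018489
  f_D = C(20,17)·0.71^17·0.29^3 = 1140·0.00296068·0.024389 = 0.0823172
Unnormalised posteriors:
  π_A·f_A = 0.32 × 2.89063e-05 = 9.25002e-06
  π_B·f_B = 0.19 × 0.00803394 = 0.00152645
  π_C·f_C = 0.06 × 0.018489 = 0.00110934
  π_D·f_D = 0.43 × 0.0823172 = 0.0353964
Denominator: 9.25002e-06 + 0.00152645 + 0.00110934 + 0.0353964 = 0.0380415
P(Group D | x) ≈ 0.9305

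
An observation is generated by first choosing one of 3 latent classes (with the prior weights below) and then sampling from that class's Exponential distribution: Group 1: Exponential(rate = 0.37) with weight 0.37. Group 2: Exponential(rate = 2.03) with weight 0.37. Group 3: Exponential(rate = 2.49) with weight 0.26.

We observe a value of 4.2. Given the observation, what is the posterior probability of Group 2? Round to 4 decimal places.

P(component k | x) = P(Z=k)·f_k(x) / marginal(x), where marginal(x) = Σ_j P(Z=j)·f_j(x).
Evaluate each component's likelihood at the observed value:
  L_1 = 0.0782183
  L_2 = 0.00040244
  L_3 = 7.15069e-05
Unnormalised posteriors:
  P(Z=1)·L_1 = 0.37 × 0.0782183 = 0.0289408
  P(Z=2)·L_2 = 0.37 × 0.00040244 = 0.000148903
  P(Z=3)·L_3 = 0.26 × 7.15069e-05 = 1.85918e-05
Marginal: 0.0289408 + 0.000148903 + 1.85918e-05 = 0.0291082
P(Group 2 | 4.2) = 0.000148903 / 0.0291082 ≈ 0.0051

0.0051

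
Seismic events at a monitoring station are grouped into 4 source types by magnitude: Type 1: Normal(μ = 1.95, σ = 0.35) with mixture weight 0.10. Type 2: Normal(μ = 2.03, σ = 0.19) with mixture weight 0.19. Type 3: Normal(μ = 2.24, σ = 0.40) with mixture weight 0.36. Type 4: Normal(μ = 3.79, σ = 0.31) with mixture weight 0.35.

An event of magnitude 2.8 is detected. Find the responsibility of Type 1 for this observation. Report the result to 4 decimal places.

By Bayes' theorem, P(k | x) = P(Z=k) f_k(x) / Σ_j P(Z=j) f_j(x).
Component likelihoods at x = 2.8:
  p_1 = (1/(0.35·√(2π)))·exp(−(2.8−1.95)²/(2·0.35²)) = 1.139835·exp(-2.94898) = 0.0597195
  p_2 = (1/(0.19·√(2π)))·exp(−(2.8−2.03)²/(2·0.19²)) = 2.099696·exp(-8.21191) = 0.000569861
  p_3 = (1/(0.40·√(2π)))·exp(−(2.8−2.24)²/(2·0.40²)) = 0.997356·exp(-0.98000) = 0.374319
  p_4 = (1/(0.31·√(2π)))·exp(−(2.8−3.79)²/(2·0.31²)) = 1.286911·exp(-5.09938) = 0.00785087
Unnormalised posteriors:
  P(Z=1)·p_1 = 0.10 × 0.0597195 = 0.00597195
  P(Z=2)·p_2 = 0.19 × 0.000569861 = 0.000108274
  P(Z=3)·p_3 = 0.36 × 0.374319 = 0.134755
  P(Z=4)·p_4 = 0.35 × 0.00785087 = 0.0027478
Marginal: 0.00597195 + 0.000108274 + 0.134755 + 0.0027478 = 0.143583
P(Type 1 | 2.8) = 0.00597195 / 0.143583 ≈ 0.0416

0.0416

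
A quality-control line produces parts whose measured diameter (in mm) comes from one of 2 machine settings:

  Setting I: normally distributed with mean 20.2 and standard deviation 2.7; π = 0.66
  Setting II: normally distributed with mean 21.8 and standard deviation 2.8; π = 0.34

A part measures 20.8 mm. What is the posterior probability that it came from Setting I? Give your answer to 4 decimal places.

By Bayes' theorem, P(k | x) = P(Z=k) f_k(x) / Σ_j P(Z=j) f_j(x).
Normal densities:
  p_I = 0.144153
  p_II = 0.133676
Multiply by the mixture weights:
  P(Z=I)·p_I = 0.66 × 0.144153 = 0.0951408
  P(Z=II)·p_II = 0.34 × 0.133676 = 0.04545
Sum: 0.0951408 + 0.04545 = 0.140591
Responsibility of Setting I: 0.0951408 / 0.140591 ≈ 0.6767

0.6767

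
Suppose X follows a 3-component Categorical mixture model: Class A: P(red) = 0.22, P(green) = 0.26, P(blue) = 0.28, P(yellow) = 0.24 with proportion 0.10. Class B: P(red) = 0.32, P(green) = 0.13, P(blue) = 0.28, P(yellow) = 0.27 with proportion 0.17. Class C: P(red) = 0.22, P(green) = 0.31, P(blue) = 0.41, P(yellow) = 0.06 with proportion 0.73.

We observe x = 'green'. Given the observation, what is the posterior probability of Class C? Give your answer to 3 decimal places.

0.825

By Bayes' theorem, P(k | x) = π_k f_k(x) / Σ_j π_j f_j(x).
Evaluate each component's likelihood at the observed value:
  L_A = P(green | comp) = 0.26
  L_B = P(green | comp) = 0.13
  L_C = P(green | comp) = 0.31
Weight by the priors:
  π_A·L_A = 0.10 × 0.26 = 0.026
  π_B·L_B = 0.17 × 0.13 = 0.0221
  π_C·L_C = 0.73 × 0.31 = 0.2263
Marginal: 0.026 + 0.0221 + 0.2263 = 0.2744
Responsibility of Class C: 0.2263 / 0.2744 ≈ 0.825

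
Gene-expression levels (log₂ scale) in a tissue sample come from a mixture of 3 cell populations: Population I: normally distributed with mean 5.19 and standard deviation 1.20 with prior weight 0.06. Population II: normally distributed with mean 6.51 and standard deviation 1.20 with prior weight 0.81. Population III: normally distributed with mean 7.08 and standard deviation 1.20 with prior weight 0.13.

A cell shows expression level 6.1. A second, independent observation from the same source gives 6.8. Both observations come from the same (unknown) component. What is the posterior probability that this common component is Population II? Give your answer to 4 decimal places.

0.8720

Posterior ∝ prior × likelihood, so P(k | x) ∝ P(Z=k) f_k(x); normalise over all components.
Since both observations come from the same component, the likelihood for component k is f_k(x₁)·f_k(x₂).
  L_I = [(1/(1.20·√(2π)))·exp(−(6.1−5.19)²/(2·1.20²)) = 0.332452·exp(-0.28753) = 0.249376] × [0.13516] = 0.0337057
  L_II = [(1/(1.20·√(2π)))·exp(−(6.1−6.51)²/(2·1.20²)) = 0.332452·exp(-0.05837) = 0.313603] × [0.322884] = 0.101257
  L_III = [(1/(1.20·√(2π)))·exp(−(6.1−7.08)²/(2·1.20²)) = 0.332452·exp(-0.33347) = 0.238179] × [0.323524] = 0.0770566
Prior × likelihood for each component:
  P(Z=I)·L_I = 0.06 × 0.0337057 = 0.00202234
  P(Z=II)·L_II = 0.81 × 0.101257 = 0.0820185
  P(Z=III)·L_III = 0.13 × 0.0770566 = 0.0100174
Marginal: 0.00202234 + 0.0820185 + 0.0100174 = 0.0940582
P(Population II | x₁,x₂) = 0.0820185 / 0.0940582 ≈ 0.8720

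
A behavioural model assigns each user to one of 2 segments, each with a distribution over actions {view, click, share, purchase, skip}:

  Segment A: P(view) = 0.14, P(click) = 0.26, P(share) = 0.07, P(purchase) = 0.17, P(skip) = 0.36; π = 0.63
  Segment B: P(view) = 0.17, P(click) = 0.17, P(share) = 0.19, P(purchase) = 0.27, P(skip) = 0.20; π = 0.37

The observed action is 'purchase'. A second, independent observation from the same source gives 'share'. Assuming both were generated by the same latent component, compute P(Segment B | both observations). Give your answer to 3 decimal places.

0.717

Posterior ∝ prior × likelihood, so P(k | x) ∝ w_k f_k(x); normalise over all components.
Since both observations come from the same component, the likelihood for component k is f_k(x₁)·f_k(x₂).
  f_A = [P(purchase | comp) = 0.17] × [0.07] = 0.0119
  f_B = [P(purchase | comp) = 0.27] × [0.19] = 0.0513
Unnormalised posteriors:
  w_A·f_A = 0.63 × 0.0119 = 0.007497
  w_B·f_B = 0.37 × 0.0513 = 0.018981
Marginal: 0.007497 + 0.018981 = 0.026478
P(Segment B | x₁,x₂) = 0.018981 / 0.026478 ≈ 0.717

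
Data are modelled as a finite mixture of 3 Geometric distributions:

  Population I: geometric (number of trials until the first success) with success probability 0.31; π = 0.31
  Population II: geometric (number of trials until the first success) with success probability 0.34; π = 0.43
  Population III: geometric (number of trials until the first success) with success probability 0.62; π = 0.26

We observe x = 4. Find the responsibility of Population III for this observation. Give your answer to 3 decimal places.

0.107

P(component k | x) = π_k·f_k(x) / marginal(x), where marginal(x) = Σ_j π_j·f_j(x).
Evaluate each component's likelihood at the observed value:
  p_I = 0.101838
  p_II = 0.0977486
  p_III = 0.0340206
Multiply by the mixture weights:
  π_I·p_I = 0.31 × 0.101838 = 0.0315697
  π_II·p_II = 0.43 × 0.0977486 = 0.0420319
  π_III·p_III = 0.26 × 0.0340206 = 0.00884537
Normaliser: 0.0315697 + 0.0420319 + 0.00884537 = 0.082447
So the posterior for Population III is 0.00884537 / 0.082447 ≈ 0.107.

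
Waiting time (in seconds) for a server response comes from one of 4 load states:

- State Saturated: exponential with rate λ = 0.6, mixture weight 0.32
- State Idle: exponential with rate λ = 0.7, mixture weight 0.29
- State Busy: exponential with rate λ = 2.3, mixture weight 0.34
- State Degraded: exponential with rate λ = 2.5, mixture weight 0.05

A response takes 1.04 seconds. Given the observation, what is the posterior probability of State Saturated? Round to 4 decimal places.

The responsibility of component k is P(Z=k) f_k(x) divided by Σ_j P(Z=j) f_j(x).
Exponential densities:
  f_Saturated = 0.321478
  f_Idle = 0.338012
  f_Busy = 0.210327
  f_Degraded = 0.185684
Weight by the priors:
  P(Z=Saturated)·f_Saturated = 0.32 × 0.321478 = 0.102873
  P(Z=Idle)·f_Idle = 0.29 × 0.338012 = 0.0980234
  P(Z=Busy)·f_Busy = 0.34 × 0.210327 = 0.0715112
  P(Z=Degraded)·f_Degraded = 0.05 × 0.185684 = 0.0092842
Denominator: 0.102873 + 0.0980234 + 0.0715112 + 0.0092842 = 0.281692
So the posterior for State Saturated is 0.102873 / 0.281692 ≈ 0.3652.

0.3652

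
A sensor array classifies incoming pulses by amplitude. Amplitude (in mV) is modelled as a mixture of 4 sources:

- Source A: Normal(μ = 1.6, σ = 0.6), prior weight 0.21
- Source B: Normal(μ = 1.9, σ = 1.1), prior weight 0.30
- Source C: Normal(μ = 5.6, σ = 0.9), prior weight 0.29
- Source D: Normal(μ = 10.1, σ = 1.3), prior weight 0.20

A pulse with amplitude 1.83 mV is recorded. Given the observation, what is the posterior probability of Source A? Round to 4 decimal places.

0.5443

By Bayes' theorem, P(k | x) = π_k f_k(x) / Σ_j π_j f_j(x).
Evaluate each component's likelihood at the observed value:
  f_A = (1/(0.6·√(2π)))·exp(−(1.83−1.6)²/(2·0.6²)) = 0.664904·exp(-0.07347) = 0.617803
  f_B = (1/(1.1·√(2π)))·exp(−(1.83−1.9)²/(2·1.1²)) = 0.362675·exp(-0.00202) = 0.361941
  f_C = (1/(0.9·√(2π)))·exp(−(1.83−5.6)²/(2·0.9²)) = 0.443269·exp(-8.77340) = 6.86168e-05
  f_D = (1/(1.3·√(2π)))·exp(−(1.83−10.1)²/(2·1.3²)) = 0.306879·exp(-20.23459) = 5.00262e-10
Multiply by the mixture weights:
  π_A·f_A = 0.21 × 0.617803 = 0.129739
  π_B·f_B = 0.30 × 0.361941 = 0.108582
  π_C·f_C = 0.29 × 6.86168e-05 = 1.98989e-05
  π_D·f_D = 0.20 × 5.00262e-10 = 1.00052e-10
Denominator: 0.129739 + 0.108582 + 1.98989e-05 + 1.00052e-10 = 0.238341
P(Source A | data) ≈ 0.5443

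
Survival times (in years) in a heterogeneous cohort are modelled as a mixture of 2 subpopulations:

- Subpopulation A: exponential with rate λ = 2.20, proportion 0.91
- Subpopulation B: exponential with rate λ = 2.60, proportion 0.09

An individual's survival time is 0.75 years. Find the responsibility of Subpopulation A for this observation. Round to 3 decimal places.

By Bayes' theorem, P(k | x) = π_k f_k(x) / Σ_j π_j f_j(x).
Evaluate each component's likelihood at the observed value:
  f_A = 2.20·e^(−2.20·0.75) = 2.20·e^(−1.6500) = 0.42251
  f_B = 2.60·e^(−2.60·0.75) = 2.60·e^(−1.9500) = 0.369913
Weight by the priors:
  π_A·f_A = 0.91 × 0.42251 = 0.384484
  π_B·f_B = 0.09 × 0.369913 = 0.0332921
Sum: 0.384484 + 0.0332921 = 0.417776
So the posterior for Subpopulation A is 0.384484 / 0.417776 ≈ 0.920.

0.920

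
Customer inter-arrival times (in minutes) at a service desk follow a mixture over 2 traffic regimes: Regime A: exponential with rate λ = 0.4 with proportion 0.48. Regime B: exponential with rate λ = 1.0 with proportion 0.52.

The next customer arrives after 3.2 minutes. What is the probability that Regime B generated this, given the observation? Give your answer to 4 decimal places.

0.2842

By Bayes' theorem, P(k | x) = π_k f_k(x) / Σ_j π_j f_j(x).
Exponential densities:
  p_A = 0.111215
  p_B = 0.0407622
Unnormalised posteriors:
  π_A·p_A = 0.48 × 0.111215 = 0.0533832
  π_B·p_B = 0.52 × 0.0407622 = 0.0211963
Marginal: 0.0533832 + 0.0211963 = 0.0745795
P(Regime B | x) ≈ 0.2842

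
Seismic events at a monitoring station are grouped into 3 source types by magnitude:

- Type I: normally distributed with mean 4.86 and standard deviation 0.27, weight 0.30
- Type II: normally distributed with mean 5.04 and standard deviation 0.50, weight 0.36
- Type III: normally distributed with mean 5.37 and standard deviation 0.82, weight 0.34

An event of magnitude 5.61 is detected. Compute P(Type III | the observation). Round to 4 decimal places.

Posterior ∝ prior × likelihood, so P(k | x) ∝ w_k f_k(x); normalise over all components.
Component likelihoods at x = 5.61:
  p_I = 0.0311909
  p_II = 0.416616
  p_III = 0.466117
Unnormalised posteriors:
  w_I·p_I = 0.30 × 0.0311909 = 0.00935726
  w_II·p_II = 0.36 × 0.416616 = 0.149982
  w_III·p_III = 0.34 × 0.466117 = 0.15848
Denominator: 0.00935726 + 0.149982 + 0.15848 = 0.317819
P(Type III | 5.61) ≈ 0.4986

0.4986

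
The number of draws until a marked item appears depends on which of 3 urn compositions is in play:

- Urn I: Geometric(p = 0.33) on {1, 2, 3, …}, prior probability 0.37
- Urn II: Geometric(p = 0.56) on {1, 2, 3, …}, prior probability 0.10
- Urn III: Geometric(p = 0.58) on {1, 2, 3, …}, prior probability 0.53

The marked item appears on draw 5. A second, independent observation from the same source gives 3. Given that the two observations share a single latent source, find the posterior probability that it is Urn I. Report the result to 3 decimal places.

Apply Bayes' rule: the posterior for each component is proportional to its prior times its likelihood at x.
Since both observations come from the same component, the likelihood for component k is f_k(x₁)·f_k(x₂).
  f_I = [0.33·(1−0.33)^4 = 0.33·0.201511 = 0.0664987] × [0.148137] = 0.00985092
  f_II = [0.56·(1−0.56)^4 = 0.56·0.037481 = 0.0209893] × [0.108416] = 0.00227558
  f_III = [0.58·(1−0.58)^4 = 0.58·0.031117 = 0.0180478] × [0.102312] = 0.00184651
Unnormalised posteriors:
  π_I·f_I = 0.37 × 0.00985092 = 0.00364484
  π_II·f_II = 0.10 × 0.00227558 = 0.000227558
  π_III·f_III = 0.53 × 0.00184651 = 0.00097865
Sum: 0.00364484 + 0.000227558 + 0.00097865 = 0.00485105
P(Urn I | data) = 0.00364484 / 0.00485105 ≈ 0.751

0.751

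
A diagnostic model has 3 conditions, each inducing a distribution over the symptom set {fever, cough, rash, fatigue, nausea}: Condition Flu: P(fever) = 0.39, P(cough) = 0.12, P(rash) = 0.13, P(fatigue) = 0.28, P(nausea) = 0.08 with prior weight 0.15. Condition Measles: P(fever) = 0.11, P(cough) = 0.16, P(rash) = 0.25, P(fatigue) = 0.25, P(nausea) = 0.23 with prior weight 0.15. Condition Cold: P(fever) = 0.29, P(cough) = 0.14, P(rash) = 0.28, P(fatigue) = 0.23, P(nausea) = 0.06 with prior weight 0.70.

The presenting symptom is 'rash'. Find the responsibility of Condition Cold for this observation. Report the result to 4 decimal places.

0.7747

The responsibility of component k is w_k f_k(x) divided by Σ_j w_j f_j(x).
Component likelihoods at x = 'rash':
  p_Flu = P(rash | comp) = 0.13
  p_Measles = P(rash | comp) = 0.25
  p_Cold = P(rash | comp) = 0.28
Weight by the priors:
  w_Flu·p_Flu = 0.15 × 0.13 = 0.0195
  w_Measles·p_Measles = 0.15 × 0.25 = 0.0375
  w_Cold·p_Cold = 0.70 × 0.28 = 0.196
Sum: 0.0195 + 0.0375 + 0.196 = 0.253
P(Condition Cold | data) ≈ 0.7747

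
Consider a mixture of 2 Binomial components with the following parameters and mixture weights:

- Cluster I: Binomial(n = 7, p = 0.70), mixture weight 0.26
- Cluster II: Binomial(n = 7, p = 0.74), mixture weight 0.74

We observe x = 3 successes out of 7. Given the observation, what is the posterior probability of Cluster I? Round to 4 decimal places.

0.3452

P(component k | x) = P(Z=k)·f_k(x) / marginal(x), where marginal(x) = Σ_j P(Z=j)·f_j(x).
Component likelihoods at x = 3 successes out of 7:
  f_I = C(7,3)·0.70^3·0.30^4 = 35·0.343·0.0081 = 0.0972405
  f_II = C(7,3)·0.74^3·0.26^4 = 35·0.405224·0.00456976 = 0.0648122
Prior × likelihood for each component:
  P(Z=I)·f_I = 0.26 × 0.0972405 = 0.0252825
  P(Z=II)·f_II = 0.74 × 0.0648122 = 0.047961
Normaliser: 0.0252825 + 0.047961 = 0.0732435
P(Cluster I | x) ≈ 0.3452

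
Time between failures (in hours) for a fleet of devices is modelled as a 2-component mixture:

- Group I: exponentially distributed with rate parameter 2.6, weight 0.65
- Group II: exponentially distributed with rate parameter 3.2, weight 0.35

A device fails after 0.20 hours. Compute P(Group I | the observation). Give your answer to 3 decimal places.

0.630

Posterior ∝ prior × likelihood, so P(k | x) ∝ π_k f_k(x); normalise over all components.
Component likelihoods at x = 0.20 hours:
  f_I = 1.54575
  f_II = 1.68734
Multiply by the mixture weights:
  π_I·f_I = 0.65 × 1.54575 = 1.00474
  π_II·f_II = 0.35 × 1.68734 = 0.590568
Marginal: 1.00474 + 0.590568 = 1.59531
Responsibility of Group I: 1.00474 / 1.59531 ≈ 0.630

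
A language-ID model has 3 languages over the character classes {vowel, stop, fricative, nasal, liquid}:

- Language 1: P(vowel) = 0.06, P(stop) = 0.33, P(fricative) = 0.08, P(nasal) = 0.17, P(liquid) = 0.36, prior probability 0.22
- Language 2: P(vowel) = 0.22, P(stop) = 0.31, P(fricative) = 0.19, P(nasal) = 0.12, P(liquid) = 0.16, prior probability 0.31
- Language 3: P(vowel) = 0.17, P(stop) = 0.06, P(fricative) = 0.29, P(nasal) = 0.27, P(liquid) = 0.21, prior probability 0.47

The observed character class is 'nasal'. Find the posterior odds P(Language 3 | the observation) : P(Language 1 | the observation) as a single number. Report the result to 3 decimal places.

Since P(k|x) ∝ P(Z=k) f_k(x), the posterior odds are P(Z=i) f_i(x) / (P(Z=j) f_j(x)).
Component likelihoods at x = 'nasal':
  f_1 = P(nasal | comp) = 0.17
  f_2 = P(nasal | comp) = 0.12
  f_3 = P(nasal | comp) = 0.27
Odds = (0.47/0.22) × (0.27/0.17) = 2.13636 × 1.58824 ≈ 3.393

3.393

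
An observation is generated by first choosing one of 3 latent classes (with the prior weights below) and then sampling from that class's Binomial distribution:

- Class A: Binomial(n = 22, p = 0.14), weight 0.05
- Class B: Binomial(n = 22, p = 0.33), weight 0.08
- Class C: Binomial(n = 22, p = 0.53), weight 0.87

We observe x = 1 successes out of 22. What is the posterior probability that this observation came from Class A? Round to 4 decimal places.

0.9803

P(component k | x) = w_k·f_k(x) / marginal(x), where marginal(x) = Σ_j w_j·f_j(x).
Component likelihoods at x = 1 successes out of 22:
  f_A = 0.129723
  f_B = 0.00161625
  f_C = 1.51619e-06
Weight by the priors:
  w_A·f_A = 0.05 × 0.129723 = 0.00648617
  w_B·f_B = 0.08 × 0.00161625 = 0.0001293
  w_C·f_C = 0.87 × 1.51619e-06 = 1.31909e-06
Evidence: 0.00648617 + 0.0001293 + 1.31909e-06 = 0.00661679
So the posterior for Class A is 0.00648617 / 0.00661679 ≈ 0.9803.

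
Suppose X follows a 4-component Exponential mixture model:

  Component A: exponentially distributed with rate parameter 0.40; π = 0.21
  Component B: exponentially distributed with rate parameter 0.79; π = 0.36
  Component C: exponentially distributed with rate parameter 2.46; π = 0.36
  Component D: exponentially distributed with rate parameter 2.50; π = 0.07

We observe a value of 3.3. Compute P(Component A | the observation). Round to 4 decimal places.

0.5132

P(component k | x) = w_k·f_k(x) / marginal(x), where marginal(x) = Σ_j w_j·f_j(x).
Evaluate each component's likelihood at the observed value:
  p_A = 0.40·e^(−0.40·3.3) = 0.40·e^(−1.3200) = 0.106854
  p_B = 0.79·e^(−0.79·3.3) = 0.79·e^(−2.6070) = 0.0582668
  p_C = 2.46·e^(−2.46·3.3) = 2.46·e^(−8.1180) = 0.000733386
  p_D = 2.50·e^(−2.50·3.3) = 2.50·e^(−8.2500) = 0.000653146
Weight by the priors:
  w_A·p_A = 0.21 × 0.106854 = 0.0224394
  w_B·p_B = 0.36 × 0.0582668 = 0.0209761
  w_C·p_C = 0.36 × 0.000733386 = 0.000264019
  w_D·p_D = 0.07 × 0.000653146 = 4.57202e-05
Denominator: 0.0224394 + 0.0209761 + 0.000264019 + 4.57202e-05 = 0.0437252
Responsibility of Component A: 0.0224394 / 0.0437252 ≈ 0.5132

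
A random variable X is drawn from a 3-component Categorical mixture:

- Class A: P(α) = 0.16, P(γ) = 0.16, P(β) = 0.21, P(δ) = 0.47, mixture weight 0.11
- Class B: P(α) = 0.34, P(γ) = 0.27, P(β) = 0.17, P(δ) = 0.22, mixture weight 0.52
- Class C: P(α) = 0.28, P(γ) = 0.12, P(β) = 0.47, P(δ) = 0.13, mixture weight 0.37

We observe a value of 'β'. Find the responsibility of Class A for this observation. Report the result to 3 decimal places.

0.081

Posterior ∝ prior × likelihood, so P(k | x) ∝ P(Z=k) f_k(x); normalise over all components.
Component likelihoods at x = 'β':
  L_A = 0.21
  L_B = 0.17
  L_C = 0.47
Multiply by the mixture weights:
  P(Z=A)·L_A = 0.11 × 0.21 = 0.0231
  P(Z=B)·L_B = 0.52 × 0.17 = 0.0884
  P(Z=C)·L_C = 0.37 × 0.47 = 0.1739
Denominator: 0.0231 + 0.0884 + 0.1739 = 0.2854
P(Class A | 'β') = 0.0231 / 0.2854 ≈ 0.081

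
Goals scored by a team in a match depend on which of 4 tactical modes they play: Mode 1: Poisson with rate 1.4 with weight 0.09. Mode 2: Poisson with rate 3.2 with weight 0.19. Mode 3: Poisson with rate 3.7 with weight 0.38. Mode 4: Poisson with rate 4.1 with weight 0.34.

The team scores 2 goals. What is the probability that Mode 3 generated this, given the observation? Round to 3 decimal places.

0.372

By Bayes' theorem, P(k | x) = P(Z=k) f_k(x) / Σ_j P(Z=j) f_j(x).
Evaluate each component's likelihood at the observed value:
  L_1 = e^(−1.4)·1.4^2/2! = 0.241665
  L_2 = e^(−3.2)·3.2^2/2! = 0.208702
  L_3 = e^(−3.7)·3.7^2/2! = 0.169233
  L_4 = e^(−4.1)·4.1^2/2! = 0.139293
Multiply by the mixture weights:
  P(Z=1)·L_1 = 0.09 × 0.241665 = 0.0217499
  P(Z=2)·L_2 = 0.19 × 0.208702 = 0.0396535
  P(Z=3)·L_3 = 0.38 × 0.169233 = 0.0643084
  P(Z=4)·L_4 = 0.34 × 0.139293 = 0.0473597
Normaliser: 0.0217499 + 0.0396535 + 0.0643084 + 0.0473597 = 0.173071
P(Mode 3 | 2 goals) ≈ 0.372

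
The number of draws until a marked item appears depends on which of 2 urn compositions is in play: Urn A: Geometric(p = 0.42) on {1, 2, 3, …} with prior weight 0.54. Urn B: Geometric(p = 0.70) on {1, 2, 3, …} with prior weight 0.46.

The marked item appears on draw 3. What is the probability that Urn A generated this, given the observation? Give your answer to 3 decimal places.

P(component k | x) = w_k·f_k(x) / marginal(x), where marginal(x) = Σ_j w_j·f_j(x).
Component likelihoods at x = 3:
  p_A = 0.42·(1−0.42)^2 = 0.42·0.3364 = 0.141288
  p_B = 0.70·(1−0.70)^2 = 0.70·0.09 = 0.063
Multiply by the mixture weights:
  w_A·p_A = 0.54 × 0.141288 = 0.0762955
  w_B·p_B = 0.46 × 0.063 = 0.02898
Denominator: 0.0762955 + 0.02898 = 0.105276
P(Urn A | 3) ≈ 0.725

0.725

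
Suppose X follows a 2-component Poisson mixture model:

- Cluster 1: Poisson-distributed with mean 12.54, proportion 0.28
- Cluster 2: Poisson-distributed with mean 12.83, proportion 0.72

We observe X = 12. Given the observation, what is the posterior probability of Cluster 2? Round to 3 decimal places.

Posterior ∝ prior × likelihood, so P(k | x) ∝ π_k f_k(x); normalise over all components.
Component likelihoods at x = 12:
  f_1 = 0.113027
  f_2 = 0.111272
Unnormalised posteriors:
  π_1·f_1 = 0.28 × 0.113027 = 0.0316474
  π_2·f_2 = 0.72 × 0.111272 = 0.0801156
Denominator: 0.0316474 + 0.0801156 = 0.111763
P(Cluster 2 | the observation) ≈ 0.717

0.717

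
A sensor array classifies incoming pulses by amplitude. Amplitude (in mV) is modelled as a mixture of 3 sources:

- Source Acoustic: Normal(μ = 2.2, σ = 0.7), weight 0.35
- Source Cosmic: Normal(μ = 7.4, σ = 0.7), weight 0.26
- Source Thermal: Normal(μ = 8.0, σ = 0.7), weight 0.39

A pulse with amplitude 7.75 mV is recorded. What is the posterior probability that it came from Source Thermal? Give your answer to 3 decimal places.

0.615

P(component k | x) = π_k·f_k(x) / marginal(x), where marginal(x) = Σ_j π_j·f_j(x).
Evaluate each component's likelihood at the observed value:
  p_Acoustic = (1/(0.7·√(2π)))·exp(−(7.75−2.2)²/(2·0.7²)) = 0.569918·exp(-31.43112) = 1.27482e-14
  p_Cosmic = (1/(0.7·√(2π)))·exp(−(7.75−7.4)²/(2·0.7²)) = 0.569918·exp(-0.12500) = 0.50295
  p_Thermal = (1/(0.7·√(2π)))·exp(−(7.75−8.0)²/(2·0.7²)) = 0.569918·exp(-0.06378) = 0.534706
Weight by the priors:
  π_Acoustic·p_Acoustic = 0.35 × 1.27482e-14 = 4.46187e-15
  π_Cosmic·p_Cosmic = 0.26 × 0.50295 = 0.130767
  π_Thermal·p_Thermal = 0.39 × 0.534706 = 0.208535
Normaliser: 4.46187e-15 + 0.130767 + 0.208535 = 0.339302
P(Source Thermal | data) ≈ 0.615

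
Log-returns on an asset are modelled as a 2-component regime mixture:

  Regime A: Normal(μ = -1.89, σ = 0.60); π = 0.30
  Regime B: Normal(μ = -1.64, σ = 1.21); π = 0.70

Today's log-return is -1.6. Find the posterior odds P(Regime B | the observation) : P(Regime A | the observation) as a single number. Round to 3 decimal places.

Posterior odds = (P(Z=i) f_i(x)) / (P(Z=j) f_j(x)); the normalising sum cancels.
Normal densities:
  L_A = (1/(0.60·√(2π)))·exp(−(-1.6−-1.89)²/(2·0.60²)) = 0.664904·exp(-0.11681) = 0.591604
  L_B = (1/(1.21·√(2π)))·exp(−(-1.6−-1.64)²/(2·1.21²)) = 0.329704·exp(-0.00055) = 0.329524
Posterior odds = (P(Z=B)·L_B) / (P(Z=A)·L_A) = (0.70·0.329524) / (0.30·0.591604) = 0.230667 / 0.177481 ≈ 1.300

1.300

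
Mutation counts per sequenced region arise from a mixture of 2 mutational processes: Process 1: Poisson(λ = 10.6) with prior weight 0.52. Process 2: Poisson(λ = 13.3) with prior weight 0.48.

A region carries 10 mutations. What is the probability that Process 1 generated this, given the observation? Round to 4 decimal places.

0.6250

Posterior ∝ prior × likelihood, so P(k | x) ∝ w_k f_k(x); normalise over all components.
Component likelihoods at x = 10 mutations:
  p_1 = e^(−10.6)·10.6^10/10! = 0.122963
  p_2 = e^(−13.3)·13.3^10/10! = 0.0799166
Weight by the priors:
  w_1·p_1 = 0.52 × 0.122963 = 0.0639407
  w_2·p_2 = 0.48 × 0.0799166 = 0.0383599
Evidence: 0.0639407 + 0.0383599 = 0.102301
P(Process 1 | x) = 0.0639407 / 0.102301 ≈ 0.6250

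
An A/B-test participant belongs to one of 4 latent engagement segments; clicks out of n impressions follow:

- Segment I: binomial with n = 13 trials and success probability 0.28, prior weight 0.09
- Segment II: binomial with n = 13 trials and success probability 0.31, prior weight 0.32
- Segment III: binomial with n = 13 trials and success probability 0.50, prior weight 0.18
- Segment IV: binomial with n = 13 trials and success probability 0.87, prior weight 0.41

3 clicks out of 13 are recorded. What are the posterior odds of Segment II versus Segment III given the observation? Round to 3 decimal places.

Since P(k|x) ∝ w_k f_k(x), the posterior odds are w_i f_i(x) / (w_j f_j(x)).
Evaluate each component's likelihood at the observed value:
  p_I = C(13,3)·0.28^3·0.72^10 = 286·0.021952·0.0374391 = 0.235053
  p_II = C(13,3)·0.31^3·0.69^10 = 286·0.029791·0.0244619 = 0.208421
  p_III = C(13,3)·0.50^3·0.50^10 = 286·0.125·0.000976562 = 0.0349121
  p_IV = C(13,3)·0.87^3·0.13^10 = 286·0.658503·1.37858e-09 = 2.59631e-07
Odds = (0.32/0.18) × (0.208421/0.0349121) = 1.77778 × 5.96988 ≈ 10.613

10.613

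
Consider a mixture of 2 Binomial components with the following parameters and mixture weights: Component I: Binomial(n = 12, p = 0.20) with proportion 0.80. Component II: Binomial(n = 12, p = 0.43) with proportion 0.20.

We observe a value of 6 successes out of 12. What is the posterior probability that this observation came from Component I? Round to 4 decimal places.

0.2364

The responsibility of component k is π_k f_k(x) divided by Σ_j π_j f_j(x).
Evaluate each component's likelihood at the observed value:
  L_I = C(12,6)·0.20^6·0.80^6 = 924·6.4e-05·0.262144 = 0.0155021
  L_II = C(12,6)·0.43^6·0.57^6 = 924·0.00632136·0.0342964 = 0.200323
Prior × likelihood for each component:
  π_I·L_I = 0.80 × 0.0155021 = 0.0124017
  π_II·L_II = 0.20 × 0.200323 = 0.0400647
Marginal: 0.0124017 + 0.0400647 = 0.0524664
So the posterior for Component I is 0.0124017 / 0.0524664 ≈ 0.2364.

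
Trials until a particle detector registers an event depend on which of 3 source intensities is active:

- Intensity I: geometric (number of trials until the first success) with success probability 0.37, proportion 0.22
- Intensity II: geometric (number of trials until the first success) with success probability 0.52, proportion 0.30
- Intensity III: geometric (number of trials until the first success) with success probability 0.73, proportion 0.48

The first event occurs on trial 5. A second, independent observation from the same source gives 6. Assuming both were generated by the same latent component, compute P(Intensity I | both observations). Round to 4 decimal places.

Apply Bayes' rule: the posterior for each component is proportional to its prior times its likelihood at x.
Since both observations come from the same component, the likelihood for component k is f_k(x₁)·f_k(x₂).
  f_I = [0.37·(1−0.37)^4 = 0.37·0.15753 = 0.058286] × [0.0367202] = 0.00214027
  f_II = [0.52·(1−0.52)^4 = 0.52·0.0530842 = 0.0276038] × [0.0132498] = 0.000365745
  f_III = [0.73·(1−0.73)^4 = 0.73·0.00531441 = 0.00387952] × [0.00104747] = 4.06368e-06
Prior × likelihood for each component:
  P(Z=I)·f_I = 0.22 × 0.00214027 = 0.000470859
  P(Z=II)·f_II = 0.30 × 0.000365745 = 0.000109723
  P(Z=III)·f_III = 0.48 × 4.06368e-06 = 1.95057e-06
Marginal: 0.000470859 + 0.000109723 + 1.95057e-06 = 0.000582533
So the posterior for Intensity I is 0.000470859 / 0.000582533 ≈ 0.8083.

0.8083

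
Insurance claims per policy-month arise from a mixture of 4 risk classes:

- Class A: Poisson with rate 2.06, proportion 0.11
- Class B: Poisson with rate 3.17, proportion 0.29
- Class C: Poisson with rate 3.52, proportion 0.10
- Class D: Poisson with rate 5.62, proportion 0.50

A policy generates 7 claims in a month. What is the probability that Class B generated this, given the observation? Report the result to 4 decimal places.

P(component k | x) = π_k·f_k(x) / marginal(x), where marginal(x) = Σ_j π_j·f_j(x).
Component likelihoods at x = 7 claims:
  L_A = e^(−2.06)·2.06^7/7! = 0.00398101
  L_B = e^(−3.17)·3.17^7/7! = 0.0268084
  L_C = e^(−3.52)·3.52^7/7! = 0.0393234
  L_D = e^(−5.62)·5.62^7/7! = 0.127347
Prior × likelihood for each component:
  π_A·L_A = 0.11 × 0.00398101 = 0.000437911
  π_B·L_B = 0.29 × 0.0268084 = 0.00777443
  π_C·L_C = 0.10 × 0.0393234 = 0.00393234
  π_D·L_D = 0.50 × 0.127347 = 0.0636735
Marginal: 0.000437911 + 0.00777443 + 0.00393234 + 0.0636735 = 0.0758182
Responsibility of Class B: 0.00777443 / 0.0758182 ≈ 0.1025

0.1025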